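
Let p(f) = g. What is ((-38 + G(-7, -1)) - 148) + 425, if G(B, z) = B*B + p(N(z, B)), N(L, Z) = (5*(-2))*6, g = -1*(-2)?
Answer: 290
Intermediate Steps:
g = 2
N(L, Z) = -60 (N(L, Z) = -10*6 = -60)
p(f) = 2
G(B, z) = 2 + B**2 (G(B, z) = B*B + 2 = B**2 + 2 = 2 + B**2)
((-38 + G(-7, -1)) - 148) + 425 = ((-38 + (2 + (-7)**2)) - 148) + 425 = ((-38 + (2 + 49)) - 148) + 425 = ((-38 + 51) - 148) + 425 = (13 - 148) + 425 = -135 + 425 = 290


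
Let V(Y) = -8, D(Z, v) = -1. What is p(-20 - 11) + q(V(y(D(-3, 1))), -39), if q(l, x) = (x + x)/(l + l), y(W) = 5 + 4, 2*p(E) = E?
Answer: -85/8 ≈ -10.625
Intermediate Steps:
p(E) = E/2
y(W) = 9
q(l, x) = x/l (q(l, x) = (2*x)/((2*l)) = (2*x)*(1/(2*l)) = x/l)
p(-20 - 11) + q(V(y(D(-3, 1))), -39) = (-20 - 11)/2 - 39/(-8) = (½)*(-31) - 39*(-⅛) = -31/2 + 39/8 = -85/8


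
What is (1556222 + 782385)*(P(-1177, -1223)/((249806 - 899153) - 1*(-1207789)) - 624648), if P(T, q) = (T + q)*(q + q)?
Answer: -407880899596436856/279221 ≈ -1.4608e+12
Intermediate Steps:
P(T, q) = 2*q*(T + q) (P(T, q) = (T + q)*(2*q) = 2*q*(T + q))
(1556222 + 782385)*(P(-1177, -1223)/((249806 - 899153) - 1*(-1207789)) - 624648) = (1556222 + 782385)*((2*(-1223)*(-1177 - 1223))/((249806 - 899153) - 1*(-1207789)) - 624648) = 2338607*((2*(-1223)*(-2400))/(-649347 + 1207789) - 624648) = 2338607*(5870400/558442 - 624648) = 2338607*(5870400*(1/558442) - 624648) = 2338607*(2935200/279221 - 624648) = 2338607*(-174411904008/279221) = -407880899596436856/279221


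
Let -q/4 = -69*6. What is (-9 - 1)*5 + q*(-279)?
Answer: -462074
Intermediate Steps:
q = 1656 (q = -(-276)*6 = -4*(-414) = 1656)
(-9 - 1)*5 + q*(-279) = (-9 - 1)*5 + 1656*(-279) = -10*5 - 462024 = -50 - 462024 = -462074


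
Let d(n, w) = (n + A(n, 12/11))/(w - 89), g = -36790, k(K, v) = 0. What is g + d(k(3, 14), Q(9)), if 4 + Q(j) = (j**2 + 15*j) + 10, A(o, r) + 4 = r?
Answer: -53823802/1463 ≈ -36790.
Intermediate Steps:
A(o, r) = -4 + r
Q(j) = 6 + j**2 + 15*j (Q(j) = -4 + ((j**2 + 15*j) + 10) = -4 + (10 + j**2 + 15*j) = 6 + j**2 + 15*j)
d(n, w) = (-32/11 + n)/(-89 + w) (d(n, w) = (n + (-4 + 12/11))/(w - 89) = (n + (-4 + 12*(1/11)))/(-89 + w) = (n + (-4 + 12/11))/(-89 + w) = (n - 32/11)/(-89 + w) = (-32/11 + n)/(-89 + w))
g + d(k(3, 14), Q(9)) = -36790 + (-32/11 + 0)/(-89 + (6 + 9**2 + 15*9)) = -36790 - 32/11/(-89 + (6 + 81 + 135)) = -36790 - 32/11/(-89 + 222) = -36790 - 32/11/133 = -36790 + (1/133)*(-32/11) = -36790 - 32/1463 = -53823802/1463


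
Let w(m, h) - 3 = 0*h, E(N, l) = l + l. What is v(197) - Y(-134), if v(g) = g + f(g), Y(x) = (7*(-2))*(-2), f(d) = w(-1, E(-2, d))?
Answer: 172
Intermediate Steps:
E(N, l) = 2*l
w(m, h) = 3 (w(m, h) = 3 + 0*h = 3 + 0 = 3)
f(d) = 3
Y(x) = 28 (Y(x) = -14*(-2) = 28)
v(g) = 3 + g (v(g) = g + 3 = 3 + g)
v(197) - Y(-134) = (3 + 197) - 1*28 = 200 - 28 = 172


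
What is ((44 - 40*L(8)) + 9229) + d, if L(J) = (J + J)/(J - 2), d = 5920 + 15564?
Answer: 91951/3 ≈ 30650.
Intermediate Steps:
d = 21484
L(J) = 2*J/(-2 + J) (L(J) = (2*J)/(-2 + J) = 2*J/(-2 + J))
((44 - 40*L(8)) + 9229) + d = ((44 - 80*8/(-2 + 8)) + 9229) + 21484 = ((44 - 80*8/6) + 9229) + 21484 = ((44 - 40*8/3) + 9229) + 21484 = ((44 - 320/3) + 9229) + 21484 = (-188/3 + 9229) + 21484 = 27499/3 + 21484 = 91951/3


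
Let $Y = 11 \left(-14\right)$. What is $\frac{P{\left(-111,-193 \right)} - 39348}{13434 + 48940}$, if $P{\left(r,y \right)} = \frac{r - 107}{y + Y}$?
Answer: $- \frac{6826769}{10821889} \approx -0.63083$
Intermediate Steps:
$Y = -154$
$P{\left(r,y \right)} = \frac{-107 + r}{-154 + y}$ ($P{\left(r,y \right)} = \frac{r - 107}{y - 154} = \frac{-107 + r}{-154 + y}$)
$\frac{P{\left(-111,-193 \right)} - 39348}{13434 + 48940} = \frac{\frac{-107 - 111}{-154 - 193} - 39348}{13434 + 48940} = \frac{\frac{1}{-347} \left(-218\right) - 39348}{62374} = \left(\left(- \frac{1}{347}\right) \left(-218\right) - 39348\right) \frac{1}{62374} = \left(\frac{218}{347} - 39348\right) \frac{1}{62374} = \left(- \frac{13653538}{347}\right) \frac{1}{62374} = - \frac{6826769}{10821889}$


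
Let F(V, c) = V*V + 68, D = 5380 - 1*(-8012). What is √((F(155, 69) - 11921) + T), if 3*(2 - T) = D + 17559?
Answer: √1857 ≈ 43.093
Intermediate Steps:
D = 13392 (D = 5380 + 8012 = 13392)
F(V, c) = 68 + V² (F(V, c) = V² + 68 = 68 + V²)
T = -10315 (T = 2 - (13392 + 17559)/3 = 2 - ⅓*30951 = 2 - 10317 = -10315)
√((F(155, 69) - 11921) + T) = √(((68 + 155²) - 11921) - 10315) = √(((68 + 24025) - 11921) - 10315) = √((24093 - 11921) - 10315) = √(12172 - 10315) = √1857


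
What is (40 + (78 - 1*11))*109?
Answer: 11663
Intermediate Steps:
(40 + (78 - 1*11))*109 = (40 + (78 - 11))*109 = (40 + 67)*109 = 107*109 = 11663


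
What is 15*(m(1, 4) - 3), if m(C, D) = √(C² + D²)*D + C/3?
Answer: -40 + 60*√17 ≈ 207.39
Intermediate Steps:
m(C, D) = C/3 + D*√(C² + D²) (m(C, D) = D*√(C² + D²) + C*(⅓) = D*√(C² + D²) + C/3 = C/3 + D*√(C² + D²))
15*(m(1, 4) - 3) = 15*(((⅓)*1 + 4*√(1² + 4²)) - 3) = 15*((⅓ + 4*√(1 + 16)) - 3) = 15*((⅓ + 4*√17) - 3) = 15*(-8/3 + 4*√17) = -40 + 60*√17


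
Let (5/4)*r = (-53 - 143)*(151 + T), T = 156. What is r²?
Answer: 57930713344/25 ≈ 2.3172e+9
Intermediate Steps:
r = -240688/5 (r = 4*((-53 - 143)*(151 + 156))/5 = 4*(-196*307)/5 = (⅘)*(-60172) = -240688/5 ≈ -48138.)
r² = (-240688/5)² = 57930713344/25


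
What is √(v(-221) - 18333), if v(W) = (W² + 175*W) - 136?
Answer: 19*I*√23 ≈ 91.121*I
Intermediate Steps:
v(W) = -136 + W² + 175*W
√(v(-221) - 18333) = √((-136 + (-221)² + 175*(-221)) - 18333) = √((-136 + 48841 - 38675) - 18333) = √(10030 - 18333) = √(-8303) = 19*I*√23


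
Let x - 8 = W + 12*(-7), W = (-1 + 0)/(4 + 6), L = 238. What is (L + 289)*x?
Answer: -401047/10 ≈ -40105.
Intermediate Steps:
W = -⅒ (W = -1/10 = -1*⅒ = -⅒ ≈ -0.10000)
x = -761/10 (x = 8 + (-⅒ + 12*(-7)) = 8 + (-⅒ - 84) = 8 - 841/10 = -761/10 ≈ -76.100)
(L + 289)*x = (238 + 289)*(-761/10) = 527*(-761/10) = -401047/10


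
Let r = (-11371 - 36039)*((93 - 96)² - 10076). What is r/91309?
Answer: 477276470/91309 ≈ 5227.0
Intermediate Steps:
r = 477276470 (r = -47410*((-3)² - 10076) = -47410*(9 - 10076) = -47410*(-10067) = 477276470)
r/91309 = 477276470/91309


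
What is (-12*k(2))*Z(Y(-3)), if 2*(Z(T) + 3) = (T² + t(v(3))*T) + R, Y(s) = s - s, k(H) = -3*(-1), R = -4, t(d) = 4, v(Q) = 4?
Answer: 180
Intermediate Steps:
k(H) = 3
Y(s) = 0
Z(T) = -5 + T²/2 + 2*T (Z(T) = -3 + ((T² + 4*T) - 4)/2 = -3 + (-4 + T² + 4*T)/2 = -3 + (-2 + T²/2 + 2*T) = -5 + T²/2 + 2*T)
(-12*k(2))*Z(Y(-3)) = (-12*3)*(-5 + (½)*0² + 2*0) = -36*(-5 + (½)*0 + 0) = -36*(-5 + 0 + 0) = -36*(-5) = 180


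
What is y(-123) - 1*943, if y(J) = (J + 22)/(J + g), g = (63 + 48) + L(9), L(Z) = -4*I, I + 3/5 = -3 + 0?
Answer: -11821/12 ≈ -985.08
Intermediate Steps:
I = -18/5 (I = -⅗ + (-3 + 0) = -⅗ - 3 = -18/5 ≈ -3.6000)
L(Z) = 72/5 (L(Z) = -4*(-18/5) = 72/5)
g = 627/5 (g = (63 + 48) + 72/5 = 111 + 72/5 = 627/5 ≈ 125.40)
y(J) = (22 + J)/(627/5 + J) (y(J) = (J + 22)/(J + 627/5) = (22 + J)/(627/5 + J))
y(-123) - 1*943 = 5*(22 - 123)/(627 + 5*(-123)) - 1*943 = 5*(-101)/(627 - 615) - 943 = 5*(-101)/12 - 943 = 5*(1/12)*(-101) - 943 = -505/12 - 943 = -11821/12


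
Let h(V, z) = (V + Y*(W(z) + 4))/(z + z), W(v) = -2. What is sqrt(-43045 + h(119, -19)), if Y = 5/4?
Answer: I*sqrt(62161597)/38 ≈ 207.48*I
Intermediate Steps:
Y = 5/4 (Y = 5*(1/4) = 5/4 ≈ 1.2500)
h(V, z) = (5/2 + V)/(2*z) (h(V, z) = (V + 5*(-2 + 4)/4)/(z + z) = (V + (5/4)*2)/((2*z)) = (V + 5/2)*(1/(2*z)) = (5/2 + V)*(1/(2*z)) = (5/2 + V)/(2*z))
sqrt(-43045 + h(119, -19)) = sqrt(-43045 + (1/4)*(5 + 2*119)/(-19)) = sqrt(-43045 + (1/4)*(-1/19)*(5 + 238)) = sqrt(-43045 + (1/4)*(-1/19)*243) = sqrt(-43045 - 243/76) = sqrt(-3271663/76) = I*sqrt(62161597)/38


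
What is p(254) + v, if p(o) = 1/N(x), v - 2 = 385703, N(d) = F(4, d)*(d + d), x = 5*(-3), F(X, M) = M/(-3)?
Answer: 57855749/150 ≈ 3.8571e+5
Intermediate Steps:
F(X, M) = -M/3 (F(X, M) = M*(-⅓) = -M/3)
x = -15
N(d) = -2*d²/3 (N(d) = (-d/3)*(d + d) = (-d/3)*(2*d) = -2*d²/3)
v = 385705 (v = 2 + 385703 = 385705)
p(o) = -1/150 (p(o) = 1/(-⅔*(-15)²) = 1/(-⅔*225) = 1/(-150) = -1/150)
p(254) + v = -1/150 + 385705 = 57855749/150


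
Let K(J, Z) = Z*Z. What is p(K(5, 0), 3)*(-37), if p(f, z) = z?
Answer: -111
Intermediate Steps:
K(J, Z) = Z²
p(K(5, 0), 3)*(-37) = 3*(-37) = -111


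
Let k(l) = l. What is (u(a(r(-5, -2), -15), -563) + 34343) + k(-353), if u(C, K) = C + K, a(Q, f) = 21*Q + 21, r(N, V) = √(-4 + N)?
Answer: 33448 + 63*I ≈ 33448.0 + 63.0*I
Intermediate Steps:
a(Q, f) = 21 + 21*Q
(u(a(r(-5, -2), -15), -563) + 34343) + k(-353) = (((21 + 21*√(-4 - 5)) - 563) + 34343) - 353 = (((21 + 21*√(-9)) - 563) + 34343) - 353 = (((21 + 21*(3*I)) - 563) + 34343) - 353 = (((21 + 63*I) - 563) + 34343) - 353 = ((-542 + 63*I) + 34343) - 353 = (33801 + 63*I) - 353 = 33448 + 63*I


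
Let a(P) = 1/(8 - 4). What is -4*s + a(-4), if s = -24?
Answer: 385/4 ≈ 96.250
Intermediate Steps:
a(P) = ¼ (a(P) = 1/4 = ¼)
-4*s + a(-4) = -4*(-24) + ¼ = 96 + ¼ = 385/4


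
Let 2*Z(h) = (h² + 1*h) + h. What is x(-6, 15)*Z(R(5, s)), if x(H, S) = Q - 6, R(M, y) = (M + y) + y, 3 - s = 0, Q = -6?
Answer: -858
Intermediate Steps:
s = 3 (s = 3 - 1*0 = 3 + 0 = 3)
R(M, y) = M + 2*y
Z(h) = h + h²/2 (Z(h) = ((h² + 1*h) + h)/2 = ((h² + h) + h)/2 = ((h + h²) + h)/2 = (h² + 2*h)/2 = h + h²/2)
x(H, S) = -12 (x(H, S) = -6 - 6 = -12)
x(-6, 15)*Z(R(5, s)) = -6*(5 + 2*3)*(2 + (5 + 2*3)) = -6*(5 + 6)*(2 + (5 + 6)) = -6*11*(2 + 11) = -6*11*13 = -12*143/2 = -858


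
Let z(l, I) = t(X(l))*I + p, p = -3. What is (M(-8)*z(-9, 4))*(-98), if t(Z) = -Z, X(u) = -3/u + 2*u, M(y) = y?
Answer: 159152/3 ≈ 53051.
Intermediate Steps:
z(l, I) = -3 + I*(-2*l + 3/l) (z(l, I) = (-(-3/l + 2*l))*I - 3 = (-2*l + 3/l)*I - 3 = I*(-2*l + 3/l) - 3 = -3 + I*(-2*l + 3/l))
(M(-8)*z(-9, 4))*(-98) = -8*(-3 - 2*4*(-9) + 3*4/(-9))*(-98) = -8*(-3 + 72 + 3*4*(-⅑))*(-98) = -8*(-3 + 72 - 4/3)*(-98) = -8*203/3*(-98) = -1624/3*(-98) = 159152/3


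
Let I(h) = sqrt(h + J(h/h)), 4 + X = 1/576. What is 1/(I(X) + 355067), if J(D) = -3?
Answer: 204518592/72617802909695 - 24*I*sqrt(4031)/72617802909695 ≈ 2.8164e-6 - 2.0983e-11*I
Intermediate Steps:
X = -2303/576 (X = -4 + 1/576 = -2303/576 ≈ -3.9983)
I(h) = sqrt(-3 + h) (I(h) = sqrt(h - 3) = sqrt(-3 + h))
1/(I(X) + 355067) = 1/(sqrt(-3 - 2303/576) + 355067) = 1/(sqrt(-4031/576) + 355067) = 1/(I*sqrt(4031)/24 + 355067) = 1/(355067 + I*sqrt(4031)/24)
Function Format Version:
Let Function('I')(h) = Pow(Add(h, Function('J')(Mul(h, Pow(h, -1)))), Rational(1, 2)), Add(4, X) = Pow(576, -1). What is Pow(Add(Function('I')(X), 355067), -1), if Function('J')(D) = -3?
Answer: Add(Rational(204518592, 72617802909695), Mul(Rational(-24, 72617802909695), I, Pow(4031, Rational(1, 2)))) ≈ Add(2.8164e-6, Mul(-2.0983e-11, I))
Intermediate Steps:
X = Rational(-2303, 576) (X = Add(-4, Pow(576, -1)) = Add(-4, Rational(1, 576)) = Rational(-2303, 576) ≈ -3.9983)
Function('I')(h) = Pow(Add(-3, h), Rational(1, 2)) (Function('I')(h) = Pow(Add(h, -3), Rational(1, 2)) = Pow(Add(-3, h), Rational(1, 2)))
Pow(Add(Function('I')(X), 355067), -1) = Pow(Add(Pow(Add(-3, Rational(-2303, 576)), Rational(1, 2)), 355067), -1) = Pow(Add(Pow(Rational(-4031, 576), Rational(1, 2)), 355067), -1) = Pow(Add(Mul(Rational(1, 24), I, Pow(4031, Rational(1, 2))), 355067), -1) = Pow(Add(355067, Mul(Rational(1, 24), I, Pow(4031, Rational(1, 2)))), -1)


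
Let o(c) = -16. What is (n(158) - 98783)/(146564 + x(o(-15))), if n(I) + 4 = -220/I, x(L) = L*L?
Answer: -7804283/11598780 ≈ -0.67285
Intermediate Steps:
x(L) = L**2
n(I) = -4 - 220/I
(n(158) - 98783)/(146564 + x(o(-15))) = ((-4 - 220/158) - 98783)/(146564 + (-16)**2) = ((-4 - 220*1/158) - 98783)/(146564 + 256) = ((-4 - 110/79) - 98783)/146820 = (-426/79 - 98783)*(1/146820) = -7804283/79*1/146820 = -7804283/11598780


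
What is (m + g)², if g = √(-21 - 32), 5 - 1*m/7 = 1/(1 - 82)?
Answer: 7729231/6561 + 5684*I*√53/81 ≈ 1178.1 + 510.87*I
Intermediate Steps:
m = 2842/81 (m = 35 - 7/(1 - 82) = 35 - 7/(-81) = 35 - 7*(-1/81) = 35 + 7/81 = 2842/81 ≈ 35.086)
g = I*√53 (g = √(-53) = I*√53 ≈ 7.2801*I)
(m + g)² = (2842/81 + I*√53)²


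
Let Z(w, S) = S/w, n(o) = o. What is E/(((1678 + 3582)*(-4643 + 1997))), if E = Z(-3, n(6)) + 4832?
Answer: -23/66276 ≈ -0.00034703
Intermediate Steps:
E = 4830 (E = 6/(-3) + 4832 = 6*(-⅓) + 4832 = -2 + 4832 = 4830)
E/(((1678 + 3582)*(-4643 + 1997))) = 4830/(((1678 + 3582)*(-4643 + 1997))) = 4830/((5260*(-2646))) = 4830/(-13917960) = 4830*(-1/13917960) = -23/66276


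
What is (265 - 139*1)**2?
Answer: 15876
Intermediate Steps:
(265 - 139*1)**2 = (265 - 139)**2 = 126**2 = 15876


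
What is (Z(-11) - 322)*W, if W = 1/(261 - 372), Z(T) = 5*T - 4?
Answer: 127/37 ≈ 3.4324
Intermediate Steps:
Z(T) = -4 + 5*T
W = -1/111 (W = 1/(-111) = -1/111 ≈ -0.0090090)
(Z(-11) - 322)*W = ((-4 + 5*(-11)) - 322)*(-1/111) = ((-4 - 55) - 322)*(-1/111) = (-59 - 322)*(-1/111) = -381*(-1/111) = 127/37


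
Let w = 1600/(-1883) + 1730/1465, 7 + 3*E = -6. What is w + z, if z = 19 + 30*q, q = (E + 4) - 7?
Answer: -110712801/551719 ≈ -200.67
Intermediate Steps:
E = -13/3 (E = -7/3 + (⅓)*(-6) = -7/3 - 2 = -13/3 ≈ -4.3333)
q = -22/3 (q = (-13/3 + 4) - 7 = -⅓ - 7 = -22/3 ≈ -7.3333)
w = 182718/551719 (w = 1600*(-1/1883) + 1730*(1/1465) = -1600/1883 + 346/293 = 182718/551719 ≈ 0.33118)
z = -201 (z = 19 + 30*(-22/3) = 19 - 220 = -201)
w + z = 182718/551719 - 201 = -110712801/551719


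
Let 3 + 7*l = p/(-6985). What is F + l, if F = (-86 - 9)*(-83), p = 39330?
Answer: 77095358/9779 ≈ 7883.8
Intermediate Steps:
F = 7885 (F = -95*(-83) = 7885)
l = -12057/9779 (l = -3/7 + (39330/(-6985))/7 = -3/7 + (39330*(-1/6985))/7 = -3/7 + (⅐)*(-7866/1397) = -3/7 - 7866/9779 = -12057/9779 ≈ -1.2329)
F + l = 7885 - 12057/9779 = 77095358/9779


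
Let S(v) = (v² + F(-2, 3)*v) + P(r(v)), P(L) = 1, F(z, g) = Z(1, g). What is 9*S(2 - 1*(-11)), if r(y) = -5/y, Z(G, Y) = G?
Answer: 1647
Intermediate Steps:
F(z, g) = 1
S(v) = 1 + v + v² (S(v) = (v² + 1*v) + 1 = (v² + v) + 1 = (v + v²) + 1 = 1 + v + v²)
9*S(2 - 1*(-11)) = 9*(1 + (2 - 1*(-11)) + (2 - 1*(-11))²) = 9*(1 + (2 + 11) + (2 + 11)²) = 9*(1 + 13 + 13²) = 9*(1 + 13 + 169) = 9*183 = 1647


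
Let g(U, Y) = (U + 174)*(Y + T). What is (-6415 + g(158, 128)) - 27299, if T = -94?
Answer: -22426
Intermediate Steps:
g(U, Y) = (-94 + Y)*(174 + U) (g(U, Y) = (U + 174)*(Y - 94) = (174 + U)*(-94 + Y) = (-94 + Y)*(174 + U))
(-6415 + g(158, 128)) - 27299 = (-6415 + (-16356 - 94*158 + 174*128 + 158*128)) - 27299 = (-6415 + (-16356 - 14852 + 22272 + 20224)) - 27299 = (-6415 + 11288) - 27299 = 4873 - 27299 = -22426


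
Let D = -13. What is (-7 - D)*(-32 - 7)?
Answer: -234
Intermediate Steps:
(-7 - D)*(-32 - 7) = (-7 - 1*(-13))*(-32 - 7) = (-7 + 13)*(-39) = 6*(-39) = -234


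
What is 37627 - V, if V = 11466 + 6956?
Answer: 19205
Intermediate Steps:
V = 18422
37627 - V = 37627 - 1*18422 = 37627 - 18422 = 19205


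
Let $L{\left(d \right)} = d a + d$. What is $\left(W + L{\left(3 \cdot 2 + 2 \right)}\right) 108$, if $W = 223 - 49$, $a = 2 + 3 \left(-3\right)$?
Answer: $13608$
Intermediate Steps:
$a = -7$ ($a = 2 - 9 = -7$)
$L{\left(d \right)} = - 6 d$ ($L{\left(d \right)} = d \left(-7\right) + d = - 7 d + d = - 6 d$)
$W = 174$ ($W = 223 - 49 = 174$)
$\left(W + L{\left(3 \cdot 2 + 2 \right)}\right) 108 = \left(174 - 6 \left(3 \cdot 2 + 2\right)\right) 108 = \left(174 - 6 \left(6 + 2\right)\right) 108 = \left(174 - 48\right) 108 = 126 \cdot 108 = 13608$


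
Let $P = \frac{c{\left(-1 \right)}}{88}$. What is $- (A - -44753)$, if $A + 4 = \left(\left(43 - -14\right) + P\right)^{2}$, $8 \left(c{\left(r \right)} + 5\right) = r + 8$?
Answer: $- \frac{196577929}{4096} \approx -47993.0$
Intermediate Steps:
$c{\left(r \right)} = -4 + \frac{r}{8}$ ($c{\left(r \right)} = -5 + \frac{r + 8}{8} = -5 + \frac{8 + r}{8} = -5 + \left(1 + \frac{r}{8}\right) = -4 + \frac{r}{8}$)
$P = - \frac{3}{64}$ ($P = \frac{-4 + \frac{1}{8} \left(-1\right)}{88} = \left(-4 - \frac{1}{8}\right) \frac{1}{88} = \left(- \frac{33}{8}\right) \frac{1}{88} = - \frac{3}{64} \approx -0.046875$)
$A = \frac{13269641}{4096}$ ($A = -4 + \left(\left(43 - -14\right) - \frac{3}{64}\right)^{2} = -4 + \left(\left(43 + 14\right) - \frac{3}{64}\right)^{2} = -4 + \left(57 - \frac{3}{64}\right)^{2} = -4 + \left(\frac{3645}{64}\right)^{2} = -4 + \frac{13286025}{4096} = \frac{13269641}{4096} \approx 3239.7$)
$- (A - -44753) = - (\frac{13269641}{4096} - -44753) = - (\frac{13269641}{4096} + 44753) = \left(-1\right) \frac{196577929}{4096} = - \frac{196577929}{4096}$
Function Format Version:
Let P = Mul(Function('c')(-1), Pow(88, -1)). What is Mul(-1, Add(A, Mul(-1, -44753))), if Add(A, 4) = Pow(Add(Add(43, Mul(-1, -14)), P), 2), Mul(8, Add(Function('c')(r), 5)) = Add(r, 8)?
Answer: Rational(-196577929, 4096) ≈ -47993.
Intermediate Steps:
Function('c')(r) = Add(-4, Mul(Rational(1, 8), r)) (Function('c')(r) = Add(-5, Mul(Rational(1, 8), Add(r, 8))) = Add(-5, Mul(Rational(1, 8), Add(8, r))) = Add(-5, Add(1, Mul(Rational(1, 8), r))) = Add(-4, Mul(Rational(1, 8), r)))
P = Rational(-3, 64) (P = Mul(Add(-4, Mul(Rational(1, 8), -1)), Pow(88, -1)) = Mul(Add(-4, Rational(-1, 8)), Rational(1, 88)) = Mul(Rational(-33, 8), Rational(1, 88)) = Rational(-3, 64) ≈ -0.046875)
A = Rational(13269641, 4096) (A = Add(-4, Pow(Add(Add(43, Mul(-1, -14)), Rational(-3, 64)), 2)) = Add(-4, Pow(Add(Add(43, 14), Rational(-3, 64)), 2)) = Add(-4, Pow(Add(57, Rational(-3, 64)), 2)) = Add(-4, Pow(Rational(3645, 64), 2)) = Add(-4, Rational(13286025, 4096)) = Rational(13269641, 4096) ≈ 3239.7)
Mul(-1, Add(A, Mul(-1, -44753))) = Mul(-1, Add(Rational(13269641, 4096), Mul(-1, -44753))) = Mul(-1, Add(Rational(13269641, 4096), 44753)) = Mul(-1, Rational(196577929, 4096)) = Rational(-196577929, 4096)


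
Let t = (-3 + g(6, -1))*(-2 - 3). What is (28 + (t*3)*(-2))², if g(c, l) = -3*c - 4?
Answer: 521284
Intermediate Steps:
g(c, l) = -4 - 3*c
t = 125 (t = (-3 + (-4 - 3*6))*(-2 - 3) = (-3 + (-4 - 18))*(-5) = (-3 - 22)*(-5) = -25*(-5) = 125)
(28 + (t*3)*(-2))² = (28 + (125*3)*(-2))² = (28 + 375*(-2))² = (28 - 750)² = (-722)² = 521284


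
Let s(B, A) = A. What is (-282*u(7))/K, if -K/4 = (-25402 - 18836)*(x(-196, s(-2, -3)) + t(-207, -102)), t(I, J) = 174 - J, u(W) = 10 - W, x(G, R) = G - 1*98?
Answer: 47/176952 ≈ 0.00026561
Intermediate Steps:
x(G, R) = -98 + G (x(G, R) = G - 98 = -98 + G)
K = -3185136 (K = -4*(-25402 - 18836)*((-98 - 196) + (174 - 1*(-102))) = -(-176952)*(-294 + (174 + 102)) = -(-176952)*(-294 + 276) = -(-176952)*(-18) = -4*796284 = -3185136)
(-282*u(7))/K = -282*(10 - 1*7)/(-3185136) = -282*(10 - 7)*(-1/3185136) = -282*3*(-1/3185136) = -846*(-1/3185136) = 47/176952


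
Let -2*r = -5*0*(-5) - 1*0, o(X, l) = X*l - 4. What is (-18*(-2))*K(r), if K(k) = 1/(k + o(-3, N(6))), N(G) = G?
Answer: -18/11 ≈ -1.6364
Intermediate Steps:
o(X, l) = -4 + X*l
r = 0 (r = -(-5*0*(-5) - 1*0)/2 = -(0*(-5) + 0)/2 = -(0 + 0)/2 = -1/2*0 = 0)
K(k) = 1/(-22 + k) (K(k) = 1/(k + (-4 - 3*6)) = 1/(k + (-4 - 18)) = 1/(k - 22) = 1/(-22 + k))
(-18*(-2))*K(r) = (-18*(-2))/(-22 + 0) = -9*(-4)/(-22) = 36*(-1/22) = -18/11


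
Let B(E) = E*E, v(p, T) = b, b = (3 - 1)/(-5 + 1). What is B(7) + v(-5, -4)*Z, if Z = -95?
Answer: 193/2 ≈ 96.500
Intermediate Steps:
b = -1/2 (b = 2/(-4) = 2*(-1/4) = -1/2 ≈ -0.50000)
v(p, T) = -1/2
B(E) = E**2
B(7) + v(-5, -4)*Z = 7**2 - 1/2*(-95) = 49 + 95/2 = 193/2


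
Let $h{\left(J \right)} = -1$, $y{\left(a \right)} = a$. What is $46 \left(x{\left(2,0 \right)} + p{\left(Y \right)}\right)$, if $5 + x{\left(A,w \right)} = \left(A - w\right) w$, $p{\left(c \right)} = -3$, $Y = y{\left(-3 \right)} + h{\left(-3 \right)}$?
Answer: $-368$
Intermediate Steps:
$Y = -4$ ($Y = -3 - 1 = -4$)
$x{\left(A,w \right)} = -5 + w \left(A - w\right)$ ($x{\left(A,w \right)} = -5 + \left(A - w\right) w = -5 + w \left(A - w\right)$)
$46 \left(x{\left(2,0 \right)} + p{\left(Y \right)}\right) = 46 \left(\left(-5 - 0^{2} + 2 \cdot 0\right) - 3\right) = 46 \left(\left(-5 - 0 + 0\right) - 3\right) = 46 \left(\left(-5 + 0 + 0\right) - 3\right) = 46 \left(-5 - 3\right) = 46 \left(-8\right) = -368$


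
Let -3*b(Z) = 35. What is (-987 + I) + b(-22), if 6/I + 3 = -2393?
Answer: -3589217/3594 ≈ -998.67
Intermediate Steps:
I = -3/1198 (I = 6/(-3 - 2393) = 6/(-2396) = 6*(-1/2396) = -3/1198 ≈ -0.0025042)
b(Z) = -35/3 (b(Z) = -⅓*35 = -35/3)
(-987 + I) + b(-22) = (-987 - 3/1198) - 35/3 = -1182429/1198 - 35/3 = -3589217/3594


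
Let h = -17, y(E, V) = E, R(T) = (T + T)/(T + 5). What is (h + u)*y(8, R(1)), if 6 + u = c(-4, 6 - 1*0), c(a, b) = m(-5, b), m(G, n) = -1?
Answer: -192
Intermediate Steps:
R(T) = 2*T/(5 + T) (R(T) = (2*T)/(5 + T) = 2*T/(5 + T))
c(a, b) = -1
u = -7 (u = -6 - 1 = -7)
(h + u)*y(8, R(1)) = (-17 - 7)*8 = -24*8 = -192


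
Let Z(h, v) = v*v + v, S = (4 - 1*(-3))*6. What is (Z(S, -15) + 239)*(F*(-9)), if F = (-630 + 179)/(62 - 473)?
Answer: -607497/137 ≈ -4434.3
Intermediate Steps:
S = 42 (S = (4 + 3)*6 = 7*6 = 42)
F = 451/411 (F = -451/(-411) = -451*(-1/411) = 451/411 ≈ 1.0973)
Z(h, v) = v + v² (Z(h, v) = v² + v = v + v²)
(Z(S, -15) + 239)*(F*(-9)) = (-15*(1 - 15) + 239)*((451/411)*(-9)) = (-15*(-14) + 239)*(-1353/137) = (210 + 239)*(-1353/137) = 449*(-1353/137) = -607497/137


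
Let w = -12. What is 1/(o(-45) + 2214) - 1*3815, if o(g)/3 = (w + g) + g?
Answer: -7279019/1908 ≈ -3815.0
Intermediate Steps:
o(g) = -36 + 6*g (o(g) = 3*((-12 + g) + g) = 3*(-12 + 2*g) = -36 + 6*g)
1/(o(-45) + 2214) - 1*3815 = 1/((-36 + 6*(-45)) + 2214) - 1*3815 = 1/((-36 - 270) + 2214) - 3815 = 1/(-306 + 2214) - 3815 = 1/1908 - 3815 = -7279019/1908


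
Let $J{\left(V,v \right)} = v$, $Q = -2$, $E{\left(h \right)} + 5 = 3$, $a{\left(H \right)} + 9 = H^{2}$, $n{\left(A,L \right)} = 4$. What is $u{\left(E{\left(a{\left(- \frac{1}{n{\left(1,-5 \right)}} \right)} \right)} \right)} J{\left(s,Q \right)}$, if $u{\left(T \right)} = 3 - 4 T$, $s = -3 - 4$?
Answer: $-22$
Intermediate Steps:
$a{\left(H \right)} = -9 + H^{2}$
$E{\left(h \right)} = -2$ ($E{\left(h \right)} = -5 + 3 = -2$)
$s = -7$ ($s = -3 - 4 = -7$)
$u{\left(E{\left(a{\left(- \frac{1}{n{\left(1,-5 \right)}} \right)} \right)} \right)} J{\left(s,Q \right)} = \left(3 - -8\right) \left(-2\right) = \left(3 + 8\right) \left(-2\right) = 11 \left(-2\right) = -22$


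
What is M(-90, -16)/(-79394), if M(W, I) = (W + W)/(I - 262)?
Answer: -45/5517883 ≈ -8.1553e-6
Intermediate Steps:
M(W, I) = 2*W/(-262 + I) (M(W, I) = (2*W)/(-262 + I) = 2*W/(-262 + I))
M(-90, -16)/(-79394) = (2*(-90)/(-262 - 16))/(-79394) = (2*(-90)/(-278))*(-1/79394) = (2*(-90)*(-1/278))*(-1/79394) = (90/139)*(-1/79394) = -45/5517883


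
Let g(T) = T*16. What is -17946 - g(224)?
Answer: -21530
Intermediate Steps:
g(T) = 16*T
-17946 - g(224) = -17946 - 16*224 = -17946 - 1*3584 = -17946 - 3584 = -21530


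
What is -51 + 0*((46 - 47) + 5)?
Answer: -51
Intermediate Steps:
-51 + 0*((46 - 47) + 5) = -51 + 0*(-1 + 5) = -51 + 0*4 = -51 + 0 = -51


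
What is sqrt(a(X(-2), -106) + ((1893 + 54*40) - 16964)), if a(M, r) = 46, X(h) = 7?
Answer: I*sqrt(12865) ≈ 113.42*I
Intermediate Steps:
sqrt(a(X(-2), -106) + ((1893 + 54*40) - 16964)) = sqrt(46 + ((1893 + 54*40) - 16964)) = sqrt(46 + ((1893 + 2160) - 16964)) = sqrt(46 + (4053 - 16964)) = sqrt(46 - 12911) = sqrt(-12865) = I*sqrt(12865)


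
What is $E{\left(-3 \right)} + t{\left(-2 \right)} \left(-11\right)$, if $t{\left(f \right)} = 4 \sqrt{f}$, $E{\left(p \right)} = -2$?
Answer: $-2 - 44 i \sqrt{2} \approx -2.0 - 62.225 i$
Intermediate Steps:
$E{\left(-3 \right)} + t{\left(-2 \right)} \left(-11\right) = -2 + 4 \sqrt{-2} \left(-11\right) = -2 + 4 i \sqrt{2} \left(-11\right) = -2 - 44 i \sqrt{2}$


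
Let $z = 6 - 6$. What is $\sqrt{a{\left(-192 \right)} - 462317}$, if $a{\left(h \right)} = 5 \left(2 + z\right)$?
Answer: $i \sqrt{462307} \approx 679.93 i$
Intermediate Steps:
$z = 0$ ($z = 6 - 6 = 0$)
$a{\left(h \right)} = 10$ ($a{\left(h \right)} = 5 \left(2 + 0\right) = 5 \cdot 2 = 10$)
$\sqrt{a{\left(-192 \right)} - 462317} = \sqrt{10 - 462317} = \sqrt{-462307} = i \sqrt{462307}$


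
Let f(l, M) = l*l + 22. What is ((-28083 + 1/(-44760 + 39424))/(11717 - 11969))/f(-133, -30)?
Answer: 149850889/23815485792 ≈ 0.0062922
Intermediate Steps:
f(l, M) = 22 + l² (f(l, M) = l² + 22 = 22 + l²)
((-28083 + 1/(-44760 + 39424))/(11717 - 11969))/f(-133, -30) = ((-28083 + 1/(-44760 + 39424))/(11717 - 11969))/(22 + (-133)²) = ((-28083 + 1/(-5336))/(-252))/(22 + 17689) = ((-28083 - 1/5336)*(-1/252))/17711 = -149850889/5336*(-1/252)*(1/17711) = (149850889/1344672)*(1/17711) = 149850889/23815485792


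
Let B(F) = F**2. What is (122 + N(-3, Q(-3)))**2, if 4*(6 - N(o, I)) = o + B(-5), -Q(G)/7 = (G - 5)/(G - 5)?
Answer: 60025/4 ≈ 15006.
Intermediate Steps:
Q(G) = -7 (Q(G) = -7*(G - 5)/(G - 5) = -7*(-5 + G)/(-5 + G) = -7*1 = -7)
N(o, I) = -1/4 - o/4 (N(o, I) = 6 - (o + (-5)**2)/4 = 6 - (o + 25)/4 = 6 - (25 + o)/4 = 6 + (-25/4 - o/4) = -1/4 - o/4)
(122 + N(-3, Q(-3)))**2 = (122 + (-1/4 - 1/4*(-3)))**2 = (122 + (-1/4 + 3/4))**2 = (122 + 1/2)**2 = (245/2)**2 = 60025/4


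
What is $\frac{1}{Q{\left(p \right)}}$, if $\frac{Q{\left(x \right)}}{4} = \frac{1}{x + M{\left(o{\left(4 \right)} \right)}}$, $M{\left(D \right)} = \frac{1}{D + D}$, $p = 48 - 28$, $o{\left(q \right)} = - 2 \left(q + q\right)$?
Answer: $\frac{639}{128} \approx 4.9922$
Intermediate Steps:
$o{\left(q \right)} = - 4 q$ ($o{\left(q \right)} = - 2 \cdot 2 q = - 4 q$)
$p = 20$ ($p = 48 - 28 = 20$)
$M{\left(D \right)} = \frac{1}{2 D}$
$Q{\left(x \right)} = \frac{4}{- \frac{1}{32} + x}$ ($Q{\left(x \right)} = \frac{4}{x + \frac{1}{2 \left(\left(-4\right) 4\right)}} = \frac{4}{x + \frac{1}{2 \left(-16\right)}} = \frac{4}{x + \frac{1}{2} \left(- \frac{1}{16}\right)} = \frac{4}{x - \frac{1}{32}} = \frac{4}{- \frac{1}{32} + x}$)
$\frac{1}{Q{\left(p \right)}} = \frac{1}{128 \frac{1}{-1 + 32 \cdot 20}} = \frac{1}{128 \frac{1}{-1 + 640}} = \frac{1}{128 \cdot \frac{1}{639}} = \frac{1}{\frac{128}{639}} = \frac{639}{128}$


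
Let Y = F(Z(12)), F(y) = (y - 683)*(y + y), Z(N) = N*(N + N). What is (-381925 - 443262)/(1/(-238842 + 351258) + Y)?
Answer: 92764221792/25576888319 ≈ 3.6269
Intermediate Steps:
Z(N) = 2*N² (Z(N) = N*(2*N) = 2*N²)
F(y) = 2*y*(-683 + y) (F(y) = (-683 + y)*(2*y) = 2*y*(-683 + y))
Y = -227520 (Y = 2*(2*12²)*(-683 + 2*12²) = 2*(2*144)*(-683 + 2*144) = 2*288*(-683 + 288) = 2*288*(-395) = -227520)
(-381925 - 443262)/(1/(-238842 + 351258) + Y) = (-381925 - 443262)/(1/(-238842 + 351258) - 227520) = -825187/(1/112416 - 227520) = -825187/(-25576888319/112416) = -825187*(-112416/25576888319) = 92764221792/25576888319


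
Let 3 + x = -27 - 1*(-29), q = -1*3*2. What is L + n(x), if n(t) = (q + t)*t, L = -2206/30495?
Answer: 211259/30495 ≈ 6.9277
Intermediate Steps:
q = -6 (q = -3*2 = -6)
x = -1 (x = -3 + (-27 - 1*(-29)) = -3 + (-27 + 29) = -3 + 2 = -1)
L = -2206/30495 (L = -2206*1/30495 = -2206/30495 ≈ -0.072340)
n(t) = t*(-6 + t) (n(t) = (-6 + t)*t = t*(-6 + t))
L + n(x) = -2206/30495 - (-6 - 1) = -2206/30495 - 1*(-7) = -2206/30495 + 7 = 211259/30495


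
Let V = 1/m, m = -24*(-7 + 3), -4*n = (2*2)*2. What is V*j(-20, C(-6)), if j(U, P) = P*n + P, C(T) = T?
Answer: 1/16 ≈ 0.062500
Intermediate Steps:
n = -2 (n = -2*2*2/4 = -2 ≈ -2.0000)
j(U, P) = -P (j(U, P) = P*(-2) + P = -2*P + P = -P)
m = 96 (m = -24*(-4) = 96)
V = 1/96 ≈ 0.010417
V*j(-20, C(-6)) = (-1*(-6))/96 = (1/96)*6 = 1/16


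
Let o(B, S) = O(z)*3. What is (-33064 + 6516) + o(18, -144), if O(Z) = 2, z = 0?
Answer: -26542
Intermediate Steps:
o(B, S) = 6 (o(B, S) = 2*3 = 6)
(-33064 + 6516) + o(18, -144) = (-33064 + 6516) + 6 = -26548 + 6 = -26542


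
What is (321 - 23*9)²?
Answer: 12996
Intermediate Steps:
(321 - 23*9)² = (321 - 207)² = 114² = 12996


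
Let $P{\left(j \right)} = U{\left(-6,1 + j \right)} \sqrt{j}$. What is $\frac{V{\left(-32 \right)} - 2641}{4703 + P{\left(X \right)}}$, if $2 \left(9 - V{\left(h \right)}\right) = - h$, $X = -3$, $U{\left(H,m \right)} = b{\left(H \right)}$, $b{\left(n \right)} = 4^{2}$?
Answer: $- \frac{12453544}{22118977} + \frac{42368 i \sqrt{3}}{22118977} \approx -0.56303 + 0.0033177 i$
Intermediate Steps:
$b{\left(n \right)} = 16$
$U{\left(H,m \right)} = 16$
$V{\left(h \right)} = 9 + \frac{h}{2}$ ($V{\left(h \right)} = 9 - \frac{\left(-1\right) h}{2} = 9 + \frac{h}{2}$)
$P{\left(j \right)} = 16 \sqrt{j}$
$\frac{V{\left(-32 \right)} - 2641}{4703 + P{\left(X \right)}} = \frac{\left(9 + \frac{1}{2} \left(-32\right)\right) - 2641}{4703 + 16 \sqrt{-3}} = \frac{\left(9 - 16\right) - 2641}{4703 + 16 i \sqrt{3}} = \frac{-7 - 2641}{4703 + 16 i \sqrt{3}} = - \frac{2648}{4703 + 16 i \sqrt{3}}$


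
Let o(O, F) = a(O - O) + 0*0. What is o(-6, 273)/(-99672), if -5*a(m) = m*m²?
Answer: 0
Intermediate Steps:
a(m) = -m³/5 (a(m) = -m*m²/5 = -m³/5)
o(O, F) = 0 (o(O, F) = -(O - O)³/5 + 0*0 = -⅕*0³ + 0 = -⅕*0 + 0 = 0 + 0 = 0)
o(-6, 273)/(-99672) = 0/(-99672) = 0*(-1/99672) = 0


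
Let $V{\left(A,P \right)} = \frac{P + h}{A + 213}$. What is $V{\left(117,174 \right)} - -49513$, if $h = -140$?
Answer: $\frac{8169662}{165} \approx 49513.0$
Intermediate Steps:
$V{\left(A,P \right)} = \frac{-140 + P}{213 + A}$ ($V{\left(A,P \right)} = \frac{P - 140}{A + 213} = \frac{-140 + P}{213 + A}$)
$V{\left(117,174 \right)} - -49513 = \frac{-140 + 174}{213 + 117} - -49513 = \frac{1}{330} \cdot 34 + 49513 = \frac{17}{165} + 49513 = \frac{8169662}{165}$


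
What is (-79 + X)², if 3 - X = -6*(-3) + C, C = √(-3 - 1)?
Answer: 8832 + 376*I ≈ 8832.0 + 376.0*I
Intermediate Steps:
C = 2*I (C = √(-4) = 2*I ≈ 2.0*I)
X = -15 - 2*I (X = 3 - (-6*(-3) + 2*I) = 3 - (18 + 2*I) = 3 + (-18 - 2*I) = -15 - 2*I ≈ -15.0 - 2.0*I)
(-79 + X)² = (-79 + (-15 - 2*I))² = (-94 - 2*I)²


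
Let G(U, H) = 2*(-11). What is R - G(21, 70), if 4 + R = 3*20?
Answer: 78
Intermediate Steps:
R = 56 (R = -4 + 3*20 = -4 + 60 = 56)
G(U, H) = -22
R - G(21, 70) = 56 - 1*(-22) = 56 + 22 = 78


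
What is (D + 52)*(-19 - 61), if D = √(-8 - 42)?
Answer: -4160 - 400*I*√2 ≈ -4160.0 - 565.69*I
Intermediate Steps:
D = 5*I*√2 (D = √(-50) = 5*I*√2 ≈ 7.0711*I)
(D + 52)*(-19 - 61) = (5*I*√2 + 52)*(-19 - 61) = (52 + 5*I*√2)*(-80) = -4160 - 400*I*√2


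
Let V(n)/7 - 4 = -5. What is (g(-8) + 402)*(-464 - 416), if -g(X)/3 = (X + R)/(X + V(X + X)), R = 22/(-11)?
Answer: -352000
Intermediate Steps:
R = -2 (R = 22*(-1/11) = -2)
V(n) = -7 (V(n) = 28 + 7*(-5) = 28 - 35 = -7)
g(X) = -3*(-2 + X)/(-7 + X) (g(X) = -3*(X - 2)/(X - 7) = -3*(-2 + X)/(-7 + X))
(g(-8) + 402)*(-464 - 416) = (3*(2 - 1*(-8))/(-7 - 8) + 402)*(-464 - 416) = (3*(2 + 8)/(-15) + 402)*(-880) = (3*(-1/15)*10 + 402)*(-880) = (-2 + 402)*(-880) = 400*(-880) = -352000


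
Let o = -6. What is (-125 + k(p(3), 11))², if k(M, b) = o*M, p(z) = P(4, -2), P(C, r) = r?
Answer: 12769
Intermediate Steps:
p(z) = -2
k(M, b) = -6*M
(-125 + k(p(3), 11))² = (-125 - 6*(-2))² = (-125 + 12)² = (-113)² = 12769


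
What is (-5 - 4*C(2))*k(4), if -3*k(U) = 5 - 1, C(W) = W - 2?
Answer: 20/3 ≈ 6.6667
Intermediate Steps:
C(W) = -2 + W
k(U) = -4/3 (k(U) = -(5 - 1)/3 = -⅓*4 = -4/3)
(-5 - 4*C(2))*k(4) = (-5 - 4*(-2 + 2))*(-4/3) = (-5 - 4*0)*(-4/3) = (-5 + 0)*(-4/3) = -5*(-4/3) = 20/3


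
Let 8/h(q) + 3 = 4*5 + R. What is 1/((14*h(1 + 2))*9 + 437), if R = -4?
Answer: 13/6689 ≈ 0.0019435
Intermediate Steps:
h(q) = 8/13 (h(q) = 8/(-3 + (4*5 - 4)) = 8/(-3 + (20 - 4)) = 8/(-3 + 16) = 8/13)
1/((14*h(1 + 2))*9 + 437) = 1/((14*(8/13))*9 + 437) = 1/((112/13)*9 + 437) = 1/(1008/13 + 437) = 1/(6689/13) = 13/6689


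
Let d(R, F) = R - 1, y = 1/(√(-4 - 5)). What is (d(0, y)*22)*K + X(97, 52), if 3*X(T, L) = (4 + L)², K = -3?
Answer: 3334/3 ≈ 1111.3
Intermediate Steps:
y = -I/3 (y = 1/(√(-9)) = 1/(3*I) = -I/3 ≈ -0.33333*I)
d(R, F) = -1 + R
X(T, L) = (4 + L)²/3
(d(0, y)*22)*K + X(97, 52) = ((-1 + 0)*22)*(-3) + (4 + 52)²/3 = -1*22*(-3) + (⅓)*56² = -22*(-3) + (⅓)*3136 = 66 + 3136/3 = 3334/3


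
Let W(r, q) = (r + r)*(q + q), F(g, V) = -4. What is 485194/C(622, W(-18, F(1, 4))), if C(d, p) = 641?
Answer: 485194/641 ≈ 756.93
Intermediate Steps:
W(r, q) = 4*q*r (W(r, q) = (2*r)*(2*q) = 4*q*r)
485194/C(622, W(-18, F(1, 4))) = 485194/641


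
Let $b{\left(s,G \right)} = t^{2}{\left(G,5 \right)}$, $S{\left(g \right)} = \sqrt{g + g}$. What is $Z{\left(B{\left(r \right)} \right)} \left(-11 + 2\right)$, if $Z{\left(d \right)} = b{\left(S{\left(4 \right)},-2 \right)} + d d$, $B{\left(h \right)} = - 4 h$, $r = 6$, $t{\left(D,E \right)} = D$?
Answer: $-5220$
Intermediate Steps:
$S{\left(g \right)} = \sqrt{2} \sqrt{g}$ ($S{\left(g \right)} = \sqrt{2 g} = \sqrt{2} \sqrt{g}$)
$b{\left(s,G \right)} = G^{2}$
$Z{\left(d \right)} = 4 + d^{2}$ ($Z{\left(d \right)} = \left(-2\right)^{2} + d d = 4 + d^{2}$)
$Z{\left(B{\left(r \right)} \right)} \left(-11 + 2\right) = \left(4 + \left(\left(-4\right) 6\right)^{2}\right) \left(-11 + 2\right) = \left(4 + \left(-24\right)^{2}\right) \left(-9\right) = \left(4 + 576\right) \left(-9\right) = 580 \left(-9\right) = -5220$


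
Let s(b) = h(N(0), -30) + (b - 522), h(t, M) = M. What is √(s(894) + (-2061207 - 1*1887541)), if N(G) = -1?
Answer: I*√3948406 ≈ 1987.1*I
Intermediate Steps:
s(b) = -552 + b (s(b) = -30 + (b - 522) = -30 + (-522 + b) = -552 + b)
√(s(894) + (-2061207 - 1*1887541)) = √((-552 + 894) + (-2061207 - 1*1887541)) = √(342 + (-2061207 - 1887541)) = √(342 - 3948748) = √(-3948406) = I*√3948406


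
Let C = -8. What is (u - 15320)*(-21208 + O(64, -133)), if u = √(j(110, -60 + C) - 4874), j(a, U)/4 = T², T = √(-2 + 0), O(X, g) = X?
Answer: 323926080 - 21144*I*√4882 ≈ 3.2393e+8 - 1.4774e+6*I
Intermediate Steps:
T = I*√2 (T = √(-2) = I*√2 ≈ 1.4142*I)
j(a, U) = -8 (j(a, U) = 4*(I*√2)² = 4*(-2) = -8)
u = I*√4882 (u = √(-8 - 4874) = √(-4882) = I*√4882 ≈ 69.871*I)
(u - 15320)*(-21208 + O(64, -133)) = (I*√4882 - 15320)*(-21208 + 64) = (-15320 + I*√4882)*(-21144) = 323926080 - 21144*I*√4882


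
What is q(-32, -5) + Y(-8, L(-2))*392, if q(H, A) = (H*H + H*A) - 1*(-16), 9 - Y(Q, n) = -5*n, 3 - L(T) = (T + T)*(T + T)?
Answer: -20752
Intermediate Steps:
L(T) = 3 - 4*T**2 (L(T) = 3 - (T + T)*(T + T) = 3 - 2*T*2*T = 3 - 4*T**2)
Y(Q, n) = 9 + 5*n (Y(Q, n) = 9 - (-5)*n = 9 + 5*n)
q(H, A) = 16 + H**2 + A*H (q(H, A) = (H**2 + A*H) + 16 = 16 + H**2 + A*H)
q(-32, -5) + Y(-8, L(-2))*392 = (16 + (-32)**2 - 5*(-32)) + (9 + 5*(3 - 4*(-2)**2))*392 = (16 + 1024 + 160) + (9 + 5*(3 - 4*4))*392 = 1200 + (9 + 5*(3 - 16))*392 = 1200 + (9 + 5*(-13))*392 = 1200 + (9 - 65)*392 = 1200 - 56*392 = 1200 - 21952 = -20752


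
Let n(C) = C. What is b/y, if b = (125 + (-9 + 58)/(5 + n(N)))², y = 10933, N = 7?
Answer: 2399401/1574352 ≈ 1.5241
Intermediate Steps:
b = 2399401/144 (b = (125 + (-9 + 58)/(5 + 7))² = (125 + 49/12)² = (1549/12)² = 2399401/144 ≈ 16663.)
b/y = (2399401/144)/10933 = (2399401/144)*(1/10933) = 2399401/1574352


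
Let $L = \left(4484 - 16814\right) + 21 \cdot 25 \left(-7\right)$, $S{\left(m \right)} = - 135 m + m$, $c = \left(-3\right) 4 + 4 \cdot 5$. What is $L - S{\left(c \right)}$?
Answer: $-14933$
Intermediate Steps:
$c = 8$ ($c = -12 + 20 = 8$)
$S{\left(m \right)} = - 134 m$
$L = -16005$ ($L = -12330 + 525 \left(-7\right) = -12330 - 3675 = -16005$)
$L - S{\left(c \right)} = -16005 - \left(-134\right) 8 = -16005 - -1072 = -16005 + 1072 = -14933$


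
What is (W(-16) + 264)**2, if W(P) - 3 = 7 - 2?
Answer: 73984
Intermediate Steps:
W(P) = 8 (W(P) = 3 + (7 - 2) = 3 + 5 = 8)
(W(-16) + 264)**2 = (8 + 264)**2 = 272**2 = 73984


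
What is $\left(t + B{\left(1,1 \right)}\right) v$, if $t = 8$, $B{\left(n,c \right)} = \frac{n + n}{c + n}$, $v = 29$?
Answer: $261$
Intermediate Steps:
$B{\left(n,c \right)} = \frac{2 n}{c + n}$
$\left(t + B{\left(1,1 \right)}\right) v = \left(8 + 2 \cdot 1 \frac{1}{1 + 1}\right) 29 = \left(8 + 2 \cdot 1 \cdot \frac{1}{2}\right) 29 = \left(8 + 1\right) 29 = 9 \cdot 29 = 261$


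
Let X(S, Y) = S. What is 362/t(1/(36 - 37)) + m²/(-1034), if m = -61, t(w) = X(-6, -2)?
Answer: -198317/3102 ≈ -63.932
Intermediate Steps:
t(w) = -6
362/t(1/(36 - 37)) + m²/(-1034) = 362/(-6) + (-61)²/(-1034) = 362*(-⅙) + 3721*(-1/1034) = -181/3 - 3721/1034 = -198317/3102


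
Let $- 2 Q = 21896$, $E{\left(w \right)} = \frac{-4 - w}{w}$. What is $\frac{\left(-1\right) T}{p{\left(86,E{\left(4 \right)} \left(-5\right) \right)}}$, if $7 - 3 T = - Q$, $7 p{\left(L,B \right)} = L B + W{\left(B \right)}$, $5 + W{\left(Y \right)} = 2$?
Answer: $\frac{25529}{857} \approx 29.789$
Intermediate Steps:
$W{\left(Y \right)} = -3$ ($W{\left(Y \right)} = -5 + 2 = -3$)
$E{\left(w \right)} = \frac{-4 - w}{w}$
$Q = -10948$ ($Q = \left(- \frac{1}{2}\right) 21896 = -10948$)
$p{\left(L,B \right)} = - \frac{3}{7} + \frac{B L}{7}$ ($p{\left(L,B \right)} = \frac{L B - 3}{7} = \frac{B L - 3}{7} = \frac{-3 + B L}{7} = - \frac{3}{7} + \frac{B L}{7}$)
$T = -3647$ ($T = \frac{7}{3} - \frac{\left(-1\right) \left(-10948\right)}{3} = \frac{7}{3} - \frac{10948}{3} = -3647$)
$\frac{\left(-1\right) T}{p{\left(86,E{\left(4 \right)} \left(-5\right) \right)}} = \frac{\left(-1\right) \left(-3647\right)}{- \frac{3}{7} + \frac{1}{7} \frac{-4 - 4}{4} \left(-5\right) 86} = \frac{3647}{- \frac{3}{7} + \frac{1}{7} \frac{-4 - 4}{4} \left(-5\right) 86} = \frac{3647}{- \frac{3}{7} + \frac{1}{7} \cdot \frac{1}{4} \left(-8\right) \left(-5\right) 86} = \frac{3647}{- \frac{3}{7} + \frac{1}{7} \left(\left(-2\right) \left(-5\right)\right) 86} = \frac{3647}{- \frac{3}{7} + \frac{1}{7} \cdot 10 \cdot 86} = \frac{3647}{- \frac{3}{7} + \frac{860}{7}} = \frac{3647}{\frac{857}{7}} = 3647 \cdot \frac{7}{857} = \frac{25529}{857}$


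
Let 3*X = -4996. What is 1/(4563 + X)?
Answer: 3/8693 ≈ 0.00034511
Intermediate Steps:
X = -4996/3 (X = (⅓)*(-4996) = -4996/3 ≈ -1665.3)
1/(4563 + X) = 1/(4563 - 4996/3) = 1/(8693/3) = 3/8693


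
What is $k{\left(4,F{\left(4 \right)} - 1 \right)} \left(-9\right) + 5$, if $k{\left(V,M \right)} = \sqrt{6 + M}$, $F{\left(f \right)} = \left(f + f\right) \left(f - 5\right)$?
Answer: $5 - 9 i \sqrt{3} \approx 5.0 - 15.588 i$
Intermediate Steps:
$F{\left(f \right)} = 2 f \left(-5 + f\right)$
$k{\left(4,F{\left(4 \right)} - 1 \right)} \left(-9\right) + 5 = \sqrt{6 + \left(2 \cdot 4 \left(-5 + 4\right) - 1\right)} \left(-9\right) + 5 = \sqrt{6 + \left(2 \cdot 4 \left(-1\right) - 1\right)} \left(-9\right) + 5 = \sqrt{6 - 9} \left(-9\right) + 5 = \sqrt{-3} \left(-9\right) + 5 = i \sqrt{3} \left(-9\right) + 5 = - 9 i \sqrt{3} + 5 = 5 - 9 i \sqrt{3}$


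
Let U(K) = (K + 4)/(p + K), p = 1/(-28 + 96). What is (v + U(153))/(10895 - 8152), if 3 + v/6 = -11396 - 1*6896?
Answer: -87857398/2195455 ≈ -40.018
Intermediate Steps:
p = 1/68 ≈ 0.014706
v = -109770 (v = -18 + 6*(-11396 - 1*6896) = -18 + 6*(-11396 - 6896) = -18 + 6*(-18292) = -18 - 109752 = -109770)
U(K) = (4 + K)/(1/68 + K) (U(K) = (K + 4)/(1/68 + K) = (4 + K)/(1/68 + K))
(v + U(153))/(10895 - 8152) = (-109770 + 68*(4 + 153)/(1 + 68*153))/(10895 - 8152) = (-109770 + 68*157/(1 + 10404))/2743 = (-109770 + 68*157/10405)*(1/2743) = (-109770 + 68*(1/10405)*157)*(1/2743) = (-109770 + 10676/10405)*(1/2743) = -1142146174/10405*1/2743 = -87857398/2195455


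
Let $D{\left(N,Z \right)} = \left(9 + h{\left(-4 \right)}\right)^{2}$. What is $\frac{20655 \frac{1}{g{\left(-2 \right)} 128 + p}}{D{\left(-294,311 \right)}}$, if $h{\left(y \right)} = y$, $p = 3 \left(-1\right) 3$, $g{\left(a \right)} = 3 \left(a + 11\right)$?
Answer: $\frac{459}{1915} \approx 0.23969$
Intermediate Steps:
$g{\left(a \right)} = 33 + 3 a$ ($g{\left(a \right)} = 3 \left(11 + a\right) = 33 + 3 a$)
$p = -9$ ($p = \left(-3\right) 3 = -9$)
$D{\left(N,Z \right)} = 25$ ($D{\left(N,Z \right)} = \left(9 - 4\right)^{2} = 5^{2} = 25$)
$\frac{20655 \frac{1}{g{\left(-2 \right)} 128 + p}}{D{\left(-294,311 \right)}} = \frac{20655 \frac{1}{\left(33 + 3 \left(-2\right)\right) 128 - 9}}{25} = \frac{20655}{\left(33 - 6\right) 128 - 9} \cdot \frac{1}{25} = \frac{20655}{27 \cdot 128 - 9} \cdot \frac{1}{25} = \frac{20655}{3456 - 9} \cdot \frac{1}{25} = \frac{20655}{3447} \cdot \frac{1}{25} = 20655 \cdot \frac{1}{3447} \cdot \frac{1}{25} = \frac{2295}{383} \cdot \frac{1}{25} = \frac{459}{1915}$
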